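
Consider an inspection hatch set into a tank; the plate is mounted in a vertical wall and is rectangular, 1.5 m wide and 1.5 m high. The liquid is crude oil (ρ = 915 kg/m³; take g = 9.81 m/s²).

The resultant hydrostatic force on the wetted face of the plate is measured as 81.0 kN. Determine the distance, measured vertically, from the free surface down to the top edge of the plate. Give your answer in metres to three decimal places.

γ = ρg = 915 × 9.81 / 1000 = 8.97615 kN/m³.
A = 1.5 × 1.5 = 2.25 m².
From F = γ·h_c·A, the centroid depth is h_c = 81.0/(8.97615 × 2.25) = 4.01063 m.
The centroid lies 1.5/2 = 0.75 m below the top edge, so the top edge sits at h_top = 4.01063 − 0.75 = 3.26063 m below the surface.

d_top ≈ 3.261 m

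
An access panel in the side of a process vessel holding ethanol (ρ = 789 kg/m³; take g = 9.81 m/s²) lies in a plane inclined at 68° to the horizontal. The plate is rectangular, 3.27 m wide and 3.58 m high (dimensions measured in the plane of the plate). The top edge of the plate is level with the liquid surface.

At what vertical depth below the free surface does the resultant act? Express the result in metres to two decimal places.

h_p = 2.21 m

γ = ρg = 789 × 9.81 / 1000 = 7.74009 kN/m³.
Let θ = 68° be the plate's angle to the horizontal; measure y along the incline from where the plane meets the free surface. Vertical depth h = y·sinθ with sinθ = 0.927184.
The centroid lies 3.58/2 = 1.79 m below the top edge, so y_c = 1.79 m and h_c = 1.79 × 0.927184 = 1.65966 m.
A = 3.27 × 3.58 = 11.7066 m².
Resultant F = γ·h_c·A = 7.74009 × 1.65966 × 11.7066 = 150.382 kN.
I_c = b·h³/12 = 3.27 × 3.58³/12 = 12.503 m⁴.
Centre of pressure: y_p = y_c + I_c/(y_c·A) = 1.79 + 12.503/(1.79 × 11.7066) = 1.79 + 0.596665 = 2.38666 m along the plane.
Vertically, h_p = y_p·sinθ = 2.38666 × 0.927184 = 2.21287 m.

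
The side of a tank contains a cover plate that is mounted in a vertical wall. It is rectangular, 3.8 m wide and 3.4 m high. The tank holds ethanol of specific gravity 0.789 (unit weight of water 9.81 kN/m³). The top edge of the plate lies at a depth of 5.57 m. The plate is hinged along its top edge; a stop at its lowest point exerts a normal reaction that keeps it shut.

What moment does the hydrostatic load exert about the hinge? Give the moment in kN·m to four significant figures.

γ = 0.789 × 9.81 = 7.74009 kN/m³.
The centroid lies 3.4/2 = 1.7 m below the top edge, so the centroid depth is h_c = 5.57 + 1.7 = 7.27 m.
A = 3.8 × 3.4 = 12.92 m².
Resultant F = γ·h_c·A = 7.74009 × 7.27 × 12.92 = 727.014 kN.
I_c = b·h³/12 = 3.8 × 3.4³/12 = 12.4463 m⁴.
Centre of pressure: y_p = y_c + I_c/(y_c·A) = 7.27 + 12.4463/(7.27 × 12.92) = 7.27 + 0.132508 = 7.40251 m along the plane.
The resultant acts 1.7 + 0.132508 = 1.83251 m (along the plate) below the hinge at the top edge, so the moment about the hinge is M = F × 1.83251 = 727.014 × 1.83251 = 1332.26 kN·m.

M ≈ 1332 kN·m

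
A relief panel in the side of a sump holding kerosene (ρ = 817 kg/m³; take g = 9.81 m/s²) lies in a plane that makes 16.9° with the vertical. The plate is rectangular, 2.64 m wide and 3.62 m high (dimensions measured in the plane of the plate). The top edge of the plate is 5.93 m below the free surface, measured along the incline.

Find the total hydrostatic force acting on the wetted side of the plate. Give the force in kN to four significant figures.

F ≈ 567.2 kN

γ = ρg = 817 × 9.81 / 1000 = 8.01477 kN/m³.
The plate makes 16.9° with the vertical, i.e. θ = 90° − 16.9° = 73.1° to the horizontal. Measuring y along the incline from the free-surface line, vertical depth h = y·sinθ with sinθ = 0.956814.
The centroid lies 3.62/2 = 1.81 m below the top edge, so y_c = 5.93 + 1.81 = 7.74 m and h_c = 7.74 × 0.956814 = 7.40574 m.
A = 2.64 × 3.62 = 9.5568 m².
Resultant F = γ·h_c·A = 8.01477 × 7.40574 × 9.5568 = 567.247 kN.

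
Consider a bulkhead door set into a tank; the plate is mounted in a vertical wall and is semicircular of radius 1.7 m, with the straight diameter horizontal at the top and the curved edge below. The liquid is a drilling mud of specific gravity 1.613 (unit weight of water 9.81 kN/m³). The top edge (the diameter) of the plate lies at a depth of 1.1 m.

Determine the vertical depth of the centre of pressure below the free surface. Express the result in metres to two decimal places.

γ = 1.613 × 9.81 = 15.82353 kN/m³.
The centroid of a semicircle lies 4r/(3π) = 0.721502 m from the diameter, here below the top edge, so the centroid depth is h_c = 1.1 + 0.721502 = 1.8215 m.
A = πr²/2 = π × 1.7²/2 = 4.5396 m².
Resultant F = γ·h_c·A = 15.82353 × 1.8215 × 4.5396 = 130.843 kN.
I_c = (π/8 − 8/(9π))·r⁴ = 0.109757 × 1.7⁴ = 0.916701 m⁴.
Centre of pressure: y_p = y_c + I_c/(y_c·A) = 1.8215 + 0.916701/(1.8215 × 4.5396) = 1.8215 + 0.110862 = 1.93236 m along the plane.

h_p = 1.93 m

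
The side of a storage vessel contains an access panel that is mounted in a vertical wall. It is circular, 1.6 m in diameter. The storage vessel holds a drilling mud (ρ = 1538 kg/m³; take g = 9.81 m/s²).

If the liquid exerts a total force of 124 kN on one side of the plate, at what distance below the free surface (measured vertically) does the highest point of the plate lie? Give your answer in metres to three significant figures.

γ = ρg = 1538 × 9.81 / 1000 = 15.08778 kN/m³.
A = π(0.8)² = 2.01062 m².
From F = γ·h_c·A, the centroid depth is h_c = 124/(15.08778 × 2.01062) = 4.08758 m.
The centroid is at the centre, 0.8 m below the top of the plate, so the highest point sits at h_top = 4.08758 − 0.8 = 3.28758 m below the surface.

d_top ≈ 3.29 m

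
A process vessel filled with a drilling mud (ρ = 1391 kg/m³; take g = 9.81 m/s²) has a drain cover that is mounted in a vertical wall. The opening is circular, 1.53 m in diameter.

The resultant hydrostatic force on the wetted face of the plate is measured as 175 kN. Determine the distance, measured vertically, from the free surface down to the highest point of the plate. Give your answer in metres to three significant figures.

d_top ≈ 6.21 m

γ = ρg = 1391 × 9.81 / 1000 = 13.64571 kN/m³.
A = π(0.765)² = 1.83854 m².
From F = γ·h_c·A, the centroid depth is h_c = 175/(13.64571 × 1.83854) = 6.9754 m.
The centroid is at the centre, 0.765 m below the top of the plate, so the highest point sits at h_top = 6.9754 − 0.765 = 6.2104 m below the surface.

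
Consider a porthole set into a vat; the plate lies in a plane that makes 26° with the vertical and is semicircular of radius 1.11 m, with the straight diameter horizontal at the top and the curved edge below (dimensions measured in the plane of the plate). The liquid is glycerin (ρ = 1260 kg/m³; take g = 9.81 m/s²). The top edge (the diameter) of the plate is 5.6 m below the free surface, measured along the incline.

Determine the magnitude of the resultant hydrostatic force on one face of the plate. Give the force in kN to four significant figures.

γ = ρg = 1260 × 9.81 / 1000 = 12.3606 kN/m³.
The plate makes 26° with the vertical, i.e. θ = 90° − 26° = 64° to the horizontal. Measuring y along the incline from the free-surface line, vertical depth h = y·sinθ with sinθ = 0.898794.
The centroid of a semicircle lies 4r/(3π) = 0.471099 m from the diameter, here below the top edge, so y_c = 5.6 + 0.471099 = 6.0711 m and h_c = 6.0711 × 0.898794 = 5.45667 m.
A = πr²/2 = π × 1.11²/2 = 1.93538 m².
Resultant F = γ·h_c·A = 12.3606 × 5.45667 × 1.93538 = 130.537 kN.

F ≈ 130.5 kN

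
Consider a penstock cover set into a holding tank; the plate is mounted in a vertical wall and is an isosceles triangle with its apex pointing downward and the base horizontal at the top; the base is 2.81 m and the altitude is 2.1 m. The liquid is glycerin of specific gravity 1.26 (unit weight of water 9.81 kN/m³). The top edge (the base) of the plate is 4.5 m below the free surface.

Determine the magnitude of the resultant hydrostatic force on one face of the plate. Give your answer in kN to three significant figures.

γ = 1.26 × 9.81 = 12.3606 kN/m³.
With the apex down, the centroid sits h/3 = 2.1/3 = 0.7 m below the base (the top edge), so the centroid depth is h_c = 4.5 + 0.7 = 5.2 m.
A = ½ × 2.81 × 2.1 = 2.9505 m².
Resultant F = γ·h_c·A = 12.3606 × 5.2 × 2.9505 = 189.644 kN.

F ≈ 190 kN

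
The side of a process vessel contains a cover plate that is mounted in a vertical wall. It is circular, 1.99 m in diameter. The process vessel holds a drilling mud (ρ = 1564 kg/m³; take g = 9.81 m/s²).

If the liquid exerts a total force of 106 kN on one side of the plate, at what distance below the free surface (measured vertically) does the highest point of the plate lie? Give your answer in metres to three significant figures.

γ = ρg = 1564 × 9.81 / 1000 = 15.34284 kN/m³.
A = π(0.995)² = 3.11026 m².
From F = γ·h_c·A, the centroid depth is h_c = 106/(15.34284 × 3.11026) = 2.22128 m.
The centroid is at the centre, 0.995 m below the top of the plate, so the highest point sits at h_top = 2.22128 − 0.995 = 1.22628 m below the surface.

d_top ≈ 1.23 m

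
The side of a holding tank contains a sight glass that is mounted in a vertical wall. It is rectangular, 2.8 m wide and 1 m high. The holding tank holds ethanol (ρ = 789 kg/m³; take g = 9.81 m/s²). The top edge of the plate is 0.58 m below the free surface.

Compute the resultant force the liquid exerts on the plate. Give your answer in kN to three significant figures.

γ = ρg = 789 × 9.81 / 1000 = 7.74009 kN/m³.
The centroid lies 1/2 = 0.5 m below the top edge, so the centroid depth is h_c = 0.58 + 0.5 = 1.08 m.
A = 2.8 × 1 = 2.8 m².
Resultant F = γ·h_c·A = 7.74009 × 1.08 × 2.8 = 23.406 kN.

F ≈ 23.4 kN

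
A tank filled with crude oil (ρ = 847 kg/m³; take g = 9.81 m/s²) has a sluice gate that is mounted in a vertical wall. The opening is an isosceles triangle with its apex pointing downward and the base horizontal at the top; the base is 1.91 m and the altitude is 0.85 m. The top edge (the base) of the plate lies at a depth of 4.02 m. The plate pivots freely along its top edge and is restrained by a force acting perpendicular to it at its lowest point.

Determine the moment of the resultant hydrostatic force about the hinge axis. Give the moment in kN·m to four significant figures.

γ = ρg = 847 × 9.81 / 1000 = 8.30907 kN/m³.
With the apex down, the centroid sits h/3 = 0.85/3 = 0.283333 m below the base (the top edge), so the centroid depth is h_c = 4.02 + 0.283333 = 4.30333 m.
A = ½ × 1.91 × 0.85 = 0.81175 m².
Resultant F = γ·h_c·A = 8.30907 × 4.30333 × 0.81175 = 29.0255 kN.
I_c = b·h³/36 = 1.91 × 0.85³/36 = 0.0325827 m⁴.
Centre of pressure: y_p = y_c + I_c/(y_c·A) = 4.30333 + 0.0325827/(4.30333 × 0.81175) = 4.30333 + 0.00932739 = 4.31266 m along the plane.
The resultant acts 0.283333 + 0.00932739 = 0.29266 m (along the plate) below the hinge at the top edge, so the moment about the hinge is M = F × 0.29266 = 29.0255 × 0.29266 = 8.4946 kN·m.

M ≈ 8.495 kN·m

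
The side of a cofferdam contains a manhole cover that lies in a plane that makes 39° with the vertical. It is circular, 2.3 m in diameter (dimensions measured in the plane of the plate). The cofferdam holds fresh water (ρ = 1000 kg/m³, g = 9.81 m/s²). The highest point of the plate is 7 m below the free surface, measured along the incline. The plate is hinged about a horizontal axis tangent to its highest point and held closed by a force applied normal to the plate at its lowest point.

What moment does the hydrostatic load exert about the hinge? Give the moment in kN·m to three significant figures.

M ≈ 307 kN·m

γ = ρg = 1000 × 9.81 = 9810 N/m³ = 9.81 kN/m³.
The plate makes 39° with the vertical, i.e. θ = 90° − 39° = 51° to the horizontal. Measuring y along the incline from the free-surface line, vertical depth h = y·sinθ with sinθ = 0.777146.
The centroid is at the centre, 1.15 m below the top of the plate, so y_c = 7 + 1.15 = 8.15 m and h_c = 8.15 × 0.777146 = 6.33374 m.
A = π(1.15)² = 4.15476 m².
Resultant F = γ·h_c·A = 9.81 × 6.33374 × 4.15476 = 258.152 kN.
I_c = πr⁴/4 = π × 1.15⁴/4 = 1.37367 m⁴.
Centre of pressure: y_p = y_c + I_c/(y_c·A) = 8.15 + 1.37367/(8.15 × 4.15476) = 8.15 + 0.0405676 = 8.19057 m along the plane.
The resultant acts 1.15 + 0.0405676 = 1.19057 m (along the plate) below the hinge at the top edge, so the moment about the hinge is M = F × 1.19057 = 258.152 × 1.19057 = 307.348 kN·m.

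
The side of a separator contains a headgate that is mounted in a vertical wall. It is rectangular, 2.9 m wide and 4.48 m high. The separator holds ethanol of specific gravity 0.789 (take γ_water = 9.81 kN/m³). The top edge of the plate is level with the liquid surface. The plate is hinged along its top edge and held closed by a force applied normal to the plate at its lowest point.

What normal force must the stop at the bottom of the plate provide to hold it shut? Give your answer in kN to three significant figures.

γ = 0.789 × 9.81 = 7.74009 kN/m³.
The centroid lies 4.48/2 = 2.24 m below the top edge, so the centroid depth is h_c = 2.24 m.
A = 2.9 × 4.48 = 12.992 m².
Resultant F = γ·h_c·A = 7.74009 × 2.24 × 12.992 = 225.253 kN.
I_c = b·h³/12 = 2.9 × 4.48³/12 = 21.7296 m⁴.
Centre of pressure: y_p = y_c + I_c/(y_c·A) = 2.24 + 21.7296/(2.24 × 12.992) = 2.24 + 0.746668 = 2.98667 m along the plane.
The resultant acts 2.24 + 0.746668 = 2.98667 m (along the plate) below the hinge at the top edge, so the moment about the hinge is M = F × 2.98667 = 225.253 × 2.98667 = 672.756 kN·m.
A normal force at the bottom, 4.48 m from the hinge, must supply this moment: P = 672.756/4.48 = 150.169 kN.

P ≈ 150 kN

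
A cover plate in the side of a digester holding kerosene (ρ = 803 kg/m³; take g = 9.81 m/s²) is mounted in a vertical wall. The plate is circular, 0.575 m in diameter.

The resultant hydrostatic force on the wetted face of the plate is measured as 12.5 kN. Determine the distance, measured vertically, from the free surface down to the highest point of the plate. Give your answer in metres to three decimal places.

γ = ρg = 803 × 9.81 / 1000 = 7.87743 kN/m³.
A = π(0.2875)² = 0.259672 m².
From F = γ·h_c·A, the centroid depth is h_c = 12.5/(7.87743 × 0.259672) = 6.11083 m.
The centroid is at the centre, 0.2875 m below the top of the plate, so the highest point sits at h_top = 6.11083 − 0.2875 = 5.82333 m below the surface.

d_top ≈ 5.823 m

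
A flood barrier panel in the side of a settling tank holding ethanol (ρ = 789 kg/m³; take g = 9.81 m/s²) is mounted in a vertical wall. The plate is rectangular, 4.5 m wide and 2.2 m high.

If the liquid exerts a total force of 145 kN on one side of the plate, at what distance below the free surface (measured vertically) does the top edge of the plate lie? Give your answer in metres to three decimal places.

d_top ≈ 0.792 m

γ = ρg = 789 × 9.81 / 1000 = 7.74009 kN/m³.
A = 4.5 × 2.2 = 9.9 m².
From F = γ·h_c·A, the centroid depth is h_c = 145/(7.74009 × 9.9) = 1.89229 m.
The centroid lies 2.2/2 = 1.1 m below the top edge, so the top edge sits at h_top = 1.89229 − 1.1 = 0.79229 m below the surface.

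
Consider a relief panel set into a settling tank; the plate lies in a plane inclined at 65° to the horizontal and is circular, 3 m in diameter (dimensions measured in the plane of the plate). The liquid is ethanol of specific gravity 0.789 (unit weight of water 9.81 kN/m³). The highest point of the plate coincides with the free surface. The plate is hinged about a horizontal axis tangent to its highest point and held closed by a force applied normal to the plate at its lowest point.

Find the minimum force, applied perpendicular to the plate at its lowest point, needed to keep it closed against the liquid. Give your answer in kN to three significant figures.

P ≈ 46.5 kN

γ = 0.789 × 9.81 = 7.74009 kN/m³.
Let θ = 65° be the plate's angle to the horizontal; measure y along the incline from where the plane meets the free surface. Vertical depth h = y·sinθ with sinθ = 0.906308.
The centroid is at the centre, 1.5 m below the top of the plate, so y_c = 1.5 m and h_c = 1.5 × 0.906308 = 1.35946 m.
A = π(1.5)² = 7.06858 m².
Resultant F = γ·h_c·A = 7.74009 × 1.35946 × 7.06858 = 74.378 kN.
I_c = πr⁴/4 = π × 1.5⁴/4 = 3.97608 m⁴.
Centre of pressure: y_p = y_c + I_c/(y_c·A) = 1.5 + 3.97608/(1.5 × 7.06858) = 1.5 + 0.375 = 1.875 m along the plane.
The resultant acts 1.5 + 0.375 = 1.875 m (along the plate) below the hinge at the top edge, so the moment about the hinge is M = F × 1.875 = 74.378 × 1.875 = 139.459 kN·m.
A normal force at the bottom, 3 m from the hinge, must supply this moment: P = 139.459/3 = 46.4863 kN.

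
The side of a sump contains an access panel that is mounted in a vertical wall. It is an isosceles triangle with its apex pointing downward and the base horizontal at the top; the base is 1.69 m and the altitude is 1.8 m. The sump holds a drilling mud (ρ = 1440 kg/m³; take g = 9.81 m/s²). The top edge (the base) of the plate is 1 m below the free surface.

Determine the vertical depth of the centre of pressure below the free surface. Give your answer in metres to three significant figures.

γ = ρg = 1440 × 9.81 / 1000 = 14.1264 kN/m³.
With the apex down, the centroid sits h/3 = 1.8/3 = 0.6 m below the base (the top edge), so the centroid depth is h_c = 1 + 0.6 = 1.6 m.
A = ½ × 1.69 × 1.8 = 1.521 m².
Resultant F = γ·h_c·A = 14.1264 × 1.6 × 1.521 = 34.378 kN.
I_c = b·h³/36 = 1.69 × 1.8³/36 = 0.27378 m⁴.
Centre of pressure: y_p = y_c + I_c/(y_c·A) = 1.6 + 0.27378/(1.6 × 1.521) = 1.6 + 0.1125 = 1.7125 m along the plane.

h_p = 1.71 m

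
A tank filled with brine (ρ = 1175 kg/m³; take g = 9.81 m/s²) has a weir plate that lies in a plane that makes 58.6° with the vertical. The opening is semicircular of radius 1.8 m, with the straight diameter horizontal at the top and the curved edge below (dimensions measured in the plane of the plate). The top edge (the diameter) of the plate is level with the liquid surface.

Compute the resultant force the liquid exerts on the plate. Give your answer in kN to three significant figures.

F ≈ 23.3 kN

γ = ρg = 1175 × 9.81 / 1000 = 11.52675 kN/m³.
The plate makes 58.6° with the vertical, i.e. θ = 90° − 58.6° = 31.4° to the horizontal. Measuring y along the incline from the free-surface line, vertical depth h = y·sinθ with sinθ = 0.521010.
The centroid of a semicircle lies 4r/(3π) = 0.763944 m from the diameter, here below the top edge, so y_c = 0.763944 m and h_c = 0.763944 × 0.521010 = 0.398022 m.
A = πr²/2 = π × 1.8²/2 = 5.08938 m².
Resultant F = γ·h_c·A = 11.52675 × 0.398022 × 5.08938 = 23.3496 kN.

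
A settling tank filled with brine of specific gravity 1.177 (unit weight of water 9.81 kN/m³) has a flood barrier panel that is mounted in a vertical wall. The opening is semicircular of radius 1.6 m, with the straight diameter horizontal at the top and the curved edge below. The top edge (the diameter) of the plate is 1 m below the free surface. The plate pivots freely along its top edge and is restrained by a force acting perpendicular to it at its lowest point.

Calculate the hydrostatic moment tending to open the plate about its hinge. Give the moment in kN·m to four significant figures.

γ = 1.177 × 9.81 = 11.54637 kN/m³.
The centroid of a semicircle lies 4r/(3π) = 0.679061 m from the diameter, here below the top edge, so the centroid depth is h_c = 1 + 0.679061 = 1.67906 m.
A = πr²/2 = π × 1.6²/2 = 4.02124 m².
Resultant F = γ·h_c·A = 11.54637 × 1.67906 × 4.02124 = 77.96 kN.
I_c = (π/8 − 8/(9π))·r⁴ = 0.109757 × 1.6⁴ = 0.719303 m⁴.
Centre of pressure: y_p = y_c + I_c/(y_c·A) = 1.67906 + 0.719303/(1.67906 × 4.02124) = 1.67906 + 0.106533 = 1.78559 m along the plane.
The resultant acts 0.679061 + 0.106533 = 0.785594 m (along the plate) below the hinge at the top edge, so the moment about the hinge is M = F × 0.785594 = 77.96 × 0.785594 = 61.2449 kN·m.

M ≈ 61.24 kN·m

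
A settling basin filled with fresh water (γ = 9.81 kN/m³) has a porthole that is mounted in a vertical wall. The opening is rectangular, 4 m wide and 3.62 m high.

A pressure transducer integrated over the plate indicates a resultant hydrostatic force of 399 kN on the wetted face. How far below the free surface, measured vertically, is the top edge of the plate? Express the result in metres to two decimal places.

γ = 9.81 kN/m³.
A = 4 × 3.62 = 14.48 m².
From F = γ·h_c·A, the centroid depth is h_c = 399/(9.81 × 14.48) = 2.80889 m.
The centroid lies 3.62/2 = 1.81 m below the top edge, so the top edge sits at h_top = 2.80889 − 1.81 = 0.99889 m below the surface.

d_top ≈ 1.00 m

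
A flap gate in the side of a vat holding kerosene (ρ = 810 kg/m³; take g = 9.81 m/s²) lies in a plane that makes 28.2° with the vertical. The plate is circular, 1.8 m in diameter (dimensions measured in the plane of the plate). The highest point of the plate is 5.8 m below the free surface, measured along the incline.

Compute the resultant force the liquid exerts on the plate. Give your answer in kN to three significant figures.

F ≈ 119 kN

γ = ρg = 810 × 9.81 / 1000 = 7.9461 kN/m³.
The plate makes 28.2° with the vertical, i.e. θ = 90° − 28.2° = 61.8° to the horizontal. Measuring y along the incline from the free-surface line, vertical depth h = y·sinθ with sinθ = 0.881303.
The centroid is at the centre, 0.9 m below the top of the plate, so y_c = 5.8 + 0.9 = 6.7 m and h_c = 6.7 × 0.881303 = 5.90473 m.
A = π(0.9)² = 2.54469 m².
Resultant F = γ·h_c·A = 7.9461 × 5.90473 × 2.54469 = 119.396 kN.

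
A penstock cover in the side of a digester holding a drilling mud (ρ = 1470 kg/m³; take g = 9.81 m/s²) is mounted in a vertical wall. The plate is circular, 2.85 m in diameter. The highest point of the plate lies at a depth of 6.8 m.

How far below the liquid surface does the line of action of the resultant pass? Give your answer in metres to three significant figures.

γ = ρg = 1470 × 9.81 / 1000 = 14.4207 kN/m³.
The centroid is at the centre, 1.425 m below the top of the plate, so the centroid depth is h_c = 6.8 + 1.425 = 8.225 m.
A = π(1.425)² = 6.3794 m².
Resultant F = γ·h_c·A = 14.4207 × 8.225 × 6.3794 = 756.662 kN.
I_c = πr⁴/4 = π × 1.425⁴/4 = 3.23854 m⁴.
Centre of pressure: y_p = y_c + I_c/(y_c·A) = 8.225 + 3.23854/(8.225 × 6.3794) = 8.225 + 0.0617211 = 8.28672 m along the plane.

h_p = 8.29 m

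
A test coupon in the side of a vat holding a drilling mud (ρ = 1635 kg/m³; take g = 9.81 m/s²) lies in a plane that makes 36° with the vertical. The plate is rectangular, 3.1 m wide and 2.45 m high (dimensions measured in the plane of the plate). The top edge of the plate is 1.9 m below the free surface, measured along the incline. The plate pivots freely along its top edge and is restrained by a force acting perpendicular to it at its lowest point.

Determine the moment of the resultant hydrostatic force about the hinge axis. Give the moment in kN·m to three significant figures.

M ≈ 427 kN·m

γ = ρg = 1635 × 9.81 / 1000 = 16.03935 kN/m³.
The plate makes 36° with the vertical, i.e. θ = 90° − 36° = 54° to the horizontal. Measuring y along the incline from the free-surface line, vertical depth h = y·sinθ with sinθ = 0.809017.
The centroid lies 2.45/2 = 1.225 m below the top edge, so y_c = 1.9 + 1.225 = 3.125 m and h_c = 3.125 × 0.809017 = 2.52818 m.
A = 3.1 × 2.45 = 7.595 m².
Resultant F = γ·h_c·A = 16.03935 × 2.52818 × 7.595 = 307.98 kN.
I_c = b·h³/12 = 3.1 × 2.45³/12 = 3.79908 m⁴.
Centre of pressure: y_p = y_c + I_c/(y_c·A) = 3.125 + 3.79908/(3.125 × 7.595) = 3.125 + 0.160067 = 3.28507 m along the plane.
The resultant acts 1.225 + 0.160067 = 1.38507 m (along the plate) below the hinge at the top edge, so the moment about the hinge is M = F × 1.38507 = 307.98 × 1.38507 = 426.574 kN·m.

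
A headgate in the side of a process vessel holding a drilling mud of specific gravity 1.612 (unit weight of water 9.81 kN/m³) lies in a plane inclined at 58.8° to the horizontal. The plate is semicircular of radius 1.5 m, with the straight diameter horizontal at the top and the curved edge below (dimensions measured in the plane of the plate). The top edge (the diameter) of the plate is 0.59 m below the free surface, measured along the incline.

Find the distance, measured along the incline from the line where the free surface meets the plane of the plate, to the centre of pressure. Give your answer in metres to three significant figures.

y_p = 1.35 m

γ = 1.612 × 9.81 = 15.81372 kN/m³.
Let θ = 58.8° be the plate's angle to the horizontal; measure y along the incline from where the plane meets the free surface. Vertical depth h = y·sinθ with sinθ = 0.855364.
The centroid of a semicircle lies 4r/(3π) = 0.63662 m from the diameter, here below the top edge, so y_c = 0.59 + 0.63662 = 1.22662 m and h_c = 1.22662 × 0.855364 = 1.04921 m.
A = πr²/2 = π × 1.5²/2 = 3.53429 m².
Resultant F = γ·h_c·A = 15.81372 × 1.04921 × 3.53429 = 58.6406 kN.
I_c = (π/8 − 8/(9π))·r⁴ = 0.109757 × 1.5⁴ = 0.555645 m⁴.
Centre of pressure: y_p = y_c + I_c/(y_c·A) = 1.22662 + 0.555645/(1.22662 × 3.53429) = 1.22662 + 0.12817 = 1.35479 m along the plane.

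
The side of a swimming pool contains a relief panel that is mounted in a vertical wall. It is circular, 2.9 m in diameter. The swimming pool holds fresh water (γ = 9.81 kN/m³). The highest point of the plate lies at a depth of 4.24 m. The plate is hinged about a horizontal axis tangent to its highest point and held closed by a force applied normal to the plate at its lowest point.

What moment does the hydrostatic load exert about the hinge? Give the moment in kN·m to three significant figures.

γ = 9.81 kN/m³.
The centroid is at the centre, 1.45 m below the top of the plate, so the centroid depth is h_c = 4.24 + 1.45 = 5.69 m.
A = π(1.45)² = 6.6052 m².
Resultant F = γ·h_c·A = 9.81 × 5.69 × 6.6052 = 368.695 kN.
I_c = πr⁴/4 = π × 1.45⁴/4 = 3.47186 m⁴.
Centre of pressure: y_p = y_c + I_c/(y_c·A) = 5.69 + 3.47186/(5.69 × 6.6052) = 5.69 + 0.092377 = 5.78238 m along the plane.
The resultant acts 1.45 + 0.092377 = 1.54238 m (along the plate) below the hinge at the top edge, so the moment about the hinge is M = F × 1.54238 = 368.695 × 1.54238 = 568.668 kN·m.

M ≈ 569 kN·m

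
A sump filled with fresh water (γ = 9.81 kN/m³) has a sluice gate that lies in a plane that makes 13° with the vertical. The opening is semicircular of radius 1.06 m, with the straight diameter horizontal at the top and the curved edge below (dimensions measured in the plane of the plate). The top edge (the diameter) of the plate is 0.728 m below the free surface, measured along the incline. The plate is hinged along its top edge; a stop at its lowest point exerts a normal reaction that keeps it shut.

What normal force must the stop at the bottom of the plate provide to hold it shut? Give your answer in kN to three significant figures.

P ≈ 9.68 kN

γ = 9.81 kN/m³.
The plate makes 13° with the vertical, i.e. θ = 90° − 13° = 77° to the horizontal. Measuring y along the incline from the free-surface line, vertical depth h = y·sinθ with sinθ = 0.974370.
The centroid of a semicircle lies 4r/(3π) = 0.449878 m from the diameter, here below the top edge, so y_c = 0.728 + 0.449878 = 1.17788 m and h_c = 1.17788 × 0.974370 = 1.14769 m.
A = πr²/2 = π × 1.06²/2 = 1.76495 m².
Resultant F = γ·h_c·A = 9.81 × 1.14769 × 1.76495 = 19.8713 kN.
I_c = (π/8 − 8/(9π))·r⁴ = 0.109757 × 1.06⁴ = 0.138566 m⁴.
Centre of pressure: y_p = y_c + I_c/(y_c·A) = 1.17788 + 0.138566/(1.17788 × 1.76495) = 1.17788 + 0.0666535 = 1.24453 m along the plane.
The resultant acts 0.449878 + 0.0666535 = 0.516532 m (along the plate) below the hinge at the top edge, so the moment about the hinge is M = F × 0.516532 = 19.8713 × 0.516532 = 10.2642 kN·m.
A normal force at the bottom, 1.06 m from the hinge, must supply this moment: P = 10.2642/1.06 = 9.68321 kN.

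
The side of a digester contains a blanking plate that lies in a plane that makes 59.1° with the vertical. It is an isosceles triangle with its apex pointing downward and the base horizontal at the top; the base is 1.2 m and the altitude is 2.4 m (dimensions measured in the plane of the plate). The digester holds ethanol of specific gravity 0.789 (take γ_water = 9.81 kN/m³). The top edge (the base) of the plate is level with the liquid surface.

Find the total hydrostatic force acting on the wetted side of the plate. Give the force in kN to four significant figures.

γ = 0.789 × 9.81 = 7.74009 kN/m³.
The plate makes 59.1° with the vertical, i.e. θ = 90° − 59.1° = 30.9° to the horizontal. Measuring y along the incline from the free-surface line, vertical depth h = y·sinθ with sinθ = 0.513541.
With the apex down, the centroid sits h/3 = 2.4/3 = 0.8 m below the base (the top edge), so y_c = 0.8 m and h_c = 0.8 × 0.513541 = 0.410833 m.
A = ½ × 1.2 × 2.4 = 1.44 m².
Resultant F = γ·h_c·A = 7.74009 × 0.410833 × 1.44 = 4.57903 kN.

F ≈ 4.579 kN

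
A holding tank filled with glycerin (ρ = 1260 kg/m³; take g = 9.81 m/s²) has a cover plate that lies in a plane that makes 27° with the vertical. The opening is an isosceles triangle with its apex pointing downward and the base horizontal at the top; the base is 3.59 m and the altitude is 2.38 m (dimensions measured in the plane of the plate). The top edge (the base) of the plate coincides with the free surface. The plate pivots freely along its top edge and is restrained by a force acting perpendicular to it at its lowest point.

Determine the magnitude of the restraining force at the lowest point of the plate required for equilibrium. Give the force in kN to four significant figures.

γ = ρg = 1260 × 9.81 / 1000 = 12.3606 kN/m³.
The plate makes 27° with the vertical, i.e. θ = 90° − 27° = 63° to the horizontal. Measuring y along the incline from the free-surface line, vertical depth h = y·sinθ with sinθ = 0.891007.
With the apex down, the centroid sits h/3 = 2.38/3 = 0.793333 m below the base (the top edge), so y_c = 0.793333 m and h_c = 0.793333 × 0.891007 = 0.706865 m.
A = ½ × 3.59 × 2.38 = 4.2721 m².
Resultant F = γ·h_c·A = 12.3606 × 0.706865 × 4.2721 = 37.3265 kN.
I_c = b·h³/36 = 3.59 × 2.38³/36 = 1.34438 m⁴.
Centre of pressure: y_p = y_c + I_c/(y_c·A) = 0.793333 + 1.34438/(0.793333 × 4.2721) = 0.793333 + 0.396666 = 1.19 m along the plane.
The resultant acts 0.793333 + 0.396666 = 1.19 m (along the plate) below the hinge at the top edge, so the moment about the hinge is M = F × 1.19 = 37.3265 × 1.19 = 44.4185 kN·m.
A normal force at the bottom, 2.38 m from the hinge, must supply this moment: P = 44.4185/2.38 = 18.6632 kN.

P ≈ 18.66 kN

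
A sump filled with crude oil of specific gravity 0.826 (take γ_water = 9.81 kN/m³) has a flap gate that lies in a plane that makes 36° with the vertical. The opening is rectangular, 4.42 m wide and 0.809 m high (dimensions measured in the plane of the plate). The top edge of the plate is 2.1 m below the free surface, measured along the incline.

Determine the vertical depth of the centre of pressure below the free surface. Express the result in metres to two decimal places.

γ = 0.826 × 9.81 = 8.10306 kN/m³.
The plate makes 36° with the vertical, i.e. θ = 90° − 36° = 54° to the horizontal. Measuring y along the incline from the free-surface line, vertical depth h = y·sinθ with sinθ = 0.809017.
The centroid lies 0.809/2 = 0.4045 m below the top edge, so y_c = 2.1 + 0.4045 = 2.5045 m and h_c = 2.5045 × 0.809017 = 2.02618 m.
A = 4.42 × 0.809 = 3.57578 m².
Resultant F = γ·h_c·A = 8.10306 × 2.02618 × 3.57578 = 58.7081 kN.
I_c = b·h³/12 = 4.42 × 0.809³/12 = 0.195023 m⁴.
Centre of pressure: y_p = y_c + I_c/(y_c·A) = 2.5045 + 0.195023/(2.5045 × 3.57578) = 2.5045 + 0.0217768 = 2.52628 m along the plane.
Vertically, h_p = y_p·sinθ = 2.52628 × 0.809017 = 2.0438 m.

h_p = 2.04 m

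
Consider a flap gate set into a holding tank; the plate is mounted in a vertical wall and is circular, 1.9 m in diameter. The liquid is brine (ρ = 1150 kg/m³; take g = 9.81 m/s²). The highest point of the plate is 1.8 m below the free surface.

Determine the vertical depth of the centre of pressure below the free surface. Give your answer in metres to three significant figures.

h_p = 2.83 m

γ = ρg = 1150 × 9.81 / 1000 = 11.2815 kN/m³.
The centroid is at the centre, 0.95 m below the top of the plate, so the centroid depth is h_c = 1.8 + 0.95 = 2.75 m.
A = π(0.95)² = 2.83529 m².
Resultant F = γ·h_c·A = 11.2815 × 2.75 × 2.83529 = 87.9624 kN.
I_c = πr⁴/4 = π × 0.95⁴/4 = 0.639712 m⁴.
Centre of pressure: y_p = y_c + I_c/(y_c·A) = 2.75 + 0.639712/(2.75 × 2.83529) = 2.75 + 0.0820454 = 2.83205 m along the plane.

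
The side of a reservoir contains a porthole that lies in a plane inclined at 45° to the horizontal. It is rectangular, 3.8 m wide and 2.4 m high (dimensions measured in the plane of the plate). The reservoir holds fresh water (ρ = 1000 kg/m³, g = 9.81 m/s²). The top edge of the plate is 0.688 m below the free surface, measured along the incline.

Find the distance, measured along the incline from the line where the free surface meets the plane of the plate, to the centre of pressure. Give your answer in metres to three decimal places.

γ = ρg = 1000 × 9.81 = 9810 N/m³ = 9.81 kN/m³.
Let θ = 45° be the plate's angle to the horizontal; measure y along the incline from where the plane meets the free surface. Vertical depth h = y·sinθ with sinθ = 0.707107.
The centroid lies 2.4/2 = 1.2 m below the top edge, so y_c = 0.688 + 1.2 = 1.888 m and h_c = 1.888 × 0.707107 = 1.33502 m.
A = 3.8 × 2.4 = 9.12 m².
Resultant F = γ·h_c·A = 9.81 × 1.33502 × 9.12 = 119.441 kN.
I_c = b·h³/12 = 3.8 × 2.4³/12 = 4.3776 m⁴.
Centre of pressure: y_p = y_c + I_c/(y_c·A) = 1.888 + 4.3776/(1.888 × 9.12) = 1.888 + 0.254237 = 2.14224 m along the plane.

y_p = 2.142 m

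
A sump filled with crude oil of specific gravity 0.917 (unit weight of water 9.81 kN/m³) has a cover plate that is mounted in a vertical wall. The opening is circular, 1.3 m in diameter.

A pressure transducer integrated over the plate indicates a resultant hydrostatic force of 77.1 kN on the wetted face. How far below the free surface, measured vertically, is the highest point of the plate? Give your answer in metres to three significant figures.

d_top ≈ 5.81 m

γ = 0.917 × 9.81 = 8.99577 kN/m³.
A = π(0.65)² = 1.32732 m².
From F = γ·h_c·A, the centroid depth is h_c = 77.1/(8.99577 × 1.32732) = 6.45714 m.
The centroid is at the centre, 0.65 m below the top of the plate, so the highest point sits at h_top = 6.45714 − 0.65 = 5.80714 m below the surface.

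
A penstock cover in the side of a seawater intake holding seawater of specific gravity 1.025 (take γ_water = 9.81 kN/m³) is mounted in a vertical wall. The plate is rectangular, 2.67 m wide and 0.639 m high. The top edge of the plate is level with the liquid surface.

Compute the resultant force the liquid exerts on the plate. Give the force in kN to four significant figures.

F ≈ 5.481 kN

γ = 1.025 × 9.81 = 10.05525 kN/m³.
The centroid lies 0.639/2 = 0.3195 m below the top edge, so the centroid depth is h_c = 0.3195 m.
A = 2.67 × 0.639 = 1.70613 m².
Resultant F = γ·h_c·A = 10.05525 × 0.3195 × 1.70613 = 5.4812 kN.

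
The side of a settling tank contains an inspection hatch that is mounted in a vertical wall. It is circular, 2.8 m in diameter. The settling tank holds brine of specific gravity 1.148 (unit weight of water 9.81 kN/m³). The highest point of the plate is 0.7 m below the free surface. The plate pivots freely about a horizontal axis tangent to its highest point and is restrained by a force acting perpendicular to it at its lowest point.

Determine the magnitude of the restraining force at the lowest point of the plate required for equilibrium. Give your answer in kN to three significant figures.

γ = 1.148 × 9.81 = 11.26188 kN/m³.
The centroid is at the centre, 1.4 m below the top of the plate, so the centroid depth is h_c = 0.7 + 1.4 = 2.1 m.
A = π(1.4)² = 6.15752 m².
Resultant F = γ·h_c·A = 11.26188 × 2.1 × 6.15752 = 145.625 kN.
I_c = πr⁴/4 = π × 1.4⁴/4 = 3.01719 m⁴.
Centre of pressure: y_p = y_c + I_c/(y_c·A) = 2.1 + 3.01719/(2.1 × 6.15752) = 2.1 + 0.233334 = 2.33333 m along the plane.
The resultant acts 1.4 + 0.233334 = 1.63333 m (along the plate) below the hinge at the top edge, so the moment about the hinge is M = F × 1.63333 = 145.625 × 1.63333 = 237.854 kN·m.
A normal force at the bottom, 2.8 m from the hinge, must supply this moment: P = 237.854/2.8 = 84.9479 kN.

P ≈ 84.9 kN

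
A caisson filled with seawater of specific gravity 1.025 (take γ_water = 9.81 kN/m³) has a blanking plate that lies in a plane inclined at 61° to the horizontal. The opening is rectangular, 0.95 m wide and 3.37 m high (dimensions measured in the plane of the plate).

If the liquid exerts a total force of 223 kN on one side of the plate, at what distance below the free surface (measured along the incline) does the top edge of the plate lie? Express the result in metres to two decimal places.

γ = 1.025 × 9.81 = 10.05525 kN/m³.
A = 0.95 × 3.37 = 3.2015 m².
From F = γ·h_c·A, the centroid depth is h_c = 223/(10.05525 × 3.2015) = 6.92721 m.
Let θ = 61° be the plate's angle to the horizontal; measure y along the incline from where the plane meets the free surface. Vertical depth h = y·sinθ with sinθ = 0.874620.
Along the incline, y_c = h_c/sinθ = 6.92721/0.874620 = 7.92025 m.
The centroid lies 3.37/2 = 1.685 m below the top edge, so the top edge sits at y_top = 7.92025 − 1.685 = 6.23525 m along the incline.

y_top ≈ 6.24 m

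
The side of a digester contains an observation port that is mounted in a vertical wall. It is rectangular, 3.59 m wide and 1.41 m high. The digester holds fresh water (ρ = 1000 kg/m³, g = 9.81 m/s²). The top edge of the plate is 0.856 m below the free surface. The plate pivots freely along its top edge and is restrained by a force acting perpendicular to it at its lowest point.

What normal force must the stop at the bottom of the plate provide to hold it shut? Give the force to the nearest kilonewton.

γ = ρg = 1000 × 9.81 = 9810 N/m³ = 9.81 kN/m³.
The centroid lies 1.41/2 = 0.705 m below the top edge, so the centroid depth is h_c = 0.856 + 0.705 = 1.561 m.
A = 3.59 × 1.41 = 5.0619 m².
Resultant F = γ·h_c·A = 9.81 × 1.561 × 5.0619 = 77.515 kN.
I_c = b·h³/12 = 3.59 × 1.41³/12 = 0.83863 m⁴.
Centre of pressure: y_p = y_c + I_c/(y_c·A) = 1.561 + 0.83863/(1.561 × 5.0619) = 1.561 + 0.106134 = 1.66713 m along the plane.
The resultant acts 0.705 + 0.106134 = 0.811134 m (along the plate) below the hinge at the top edge, so the moment about the hinge is M = F × 0.811134 = 77.515 × 0.811134 = 62.8751 kN·m.
A normal force at the bottom, 1.41 m from the hinge, must supply this moment: P = 62.8751/1.41 = 44.5923 kN.

P ≈ 45 kN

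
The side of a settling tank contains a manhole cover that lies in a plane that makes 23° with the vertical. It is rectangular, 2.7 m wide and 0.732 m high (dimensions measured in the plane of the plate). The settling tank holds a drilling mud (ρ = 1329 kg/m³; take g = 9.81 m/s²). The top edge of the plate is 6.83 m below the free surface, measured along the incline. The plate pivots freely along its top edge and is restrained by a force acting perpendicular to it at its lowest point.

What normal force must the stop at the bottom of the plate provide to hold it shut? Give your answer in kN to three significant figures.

P ≈ 86.8 kN

γ = ρg = 1329 × 9.81 / 1000 = 13.03749 kN/m³.
The plate makes 23° with the vertical, i.e. θ = 90° − 23° = 67° to the horizontal. Measuring y along the incline from the free-surface line, vertical depth h = y·sinθ with sinθ = 0.920505.
The centroid lies 0.732/2 = 0.366 m below the top edge, so y_c = 6.83 + 0.366 = 7.196 m and h_c = 7.196 × 0.920505 = 6.62395 m.
A = 2.7 × 0.732 = 1.9764 m².
Resultant F = γ·h_c·A = 13.03749 × 6.62395 × 1.9764 = 170.681 kN.
I_c = b·h³/12 = 2.7 × 0.732³/12 = 0.0882502 m⁴.
Centre of pressure: y_p = y_c + I_c/(y_c·A) = 7.196 + 0.0882502/(7.196 × 1.9764) = 7.196 + 0.00620511 = 7.20221 m along the plane.
The resultant acts 0.366 + 0.00620511 = 0.372205 m (along the plate) below the hinge at the top edge, so the moment about the hinge is M = F × 0.372205 = 170.681 × 0.372205 = 63.5283 kN·m.
A normal force at the bottom, 0.732 m from the hinge, must supply this moment: P = 63.5283/0.732 = 86.7873 kN.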